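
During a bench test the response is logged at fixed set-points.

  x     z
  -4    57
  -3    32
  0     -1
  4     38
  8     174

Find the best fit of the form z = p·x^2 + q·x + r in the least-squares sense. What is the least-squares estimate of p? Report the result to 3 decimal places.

AᵀA·[p, q, r]ᵀ = Aᵀz reads: 4689·p + 485·q + 105·r = 12944;  485·p + 105·q + 5·r = 1220;  105·p + 5·q + 5·r = 300.
(Σx^2·x^2 = 4689, Σx^2·x = 485, Σx^2 = 105, Σx·x = 105, Σx = 5, Σ1 = 5, Σx^2·z = 12944, Σx·z = 1220, Σz = 300.)
Row-reducing yields p = 787/260, q = -2993/1300, r = -821/650.

p = 3.027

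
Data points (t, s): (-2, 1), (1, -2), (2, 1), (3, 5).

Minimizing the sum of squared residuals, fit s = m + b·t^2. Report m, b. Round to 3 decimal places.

m = -2.636, b = 0.864

Sums needed: Σ1 = 4, Σt^2 = 18, Σt^2·t^2 = 114.
Right-hand side: Σs = 5, Σt^2·s = 51.
Determinant 4·114 − 18² = 132.
m = (5·114 − 18·51)/132 = -29/11; b = (4·51 − 18·5)/132 = 19/22.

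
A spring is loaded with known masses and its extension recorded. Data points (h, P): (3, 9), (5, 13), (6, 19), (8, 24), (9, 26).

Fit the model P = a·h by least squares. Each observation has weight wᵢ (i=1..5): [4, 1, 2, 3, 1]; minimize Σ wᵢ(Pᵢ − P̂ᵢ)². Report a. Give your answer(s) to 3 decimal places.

Entries of XᵀWX: Σwᵢ·h·h = 406.
And Σwᵢ·h·P = 1211.
So XᵀWX·[a]ᵀ = XᵀWP: [[406]]·[a]ᵀ = [1211]ᵀ.
a = 1211/406 = 2.98276.

a = 2.983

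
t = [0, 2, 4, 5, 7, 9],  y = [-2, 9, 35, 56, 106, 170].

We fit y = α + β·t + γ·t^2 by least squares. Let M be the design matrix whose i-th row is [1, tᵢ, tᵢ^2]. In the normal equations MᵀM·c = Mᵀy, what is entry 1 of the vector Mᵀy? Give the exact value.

Entry 1 ↔ basis 1, so (Mᵀy)_{1} = Σᵢ yᵢ = (1)·(-2) + (1)·(9) + (1)·(35) + (1)·(56) + (1)·(106) + (1)·(170) = 374.

374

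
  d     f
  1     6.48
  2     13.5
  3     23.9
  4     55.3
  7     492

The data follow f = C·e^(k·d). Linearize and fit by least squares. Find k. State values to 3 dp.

With ln fᵢ as the transformed response and dᵢ as the regressor:
Sums: Σd = 17.0000, Σ(d)² = 79.0000, Σln f = 17.8565, Σd·ln f = 76.0362.
Normal system: [[79.0000, 17.0000]; [17.0000, 5]]·[k, ln C]ᵀ = [76.0362, 17.8565]ᵀ.
Slope k = (n·Σd·ln f − Σd·Σln f)/(n·Σ(d)² − (Σd)²) = (5·76.0362 − 17.0000·17.8565)/106.0000 = 0.72283; ln C = (Σln f − k·Σd)/n = 1.11369.

k = 0.723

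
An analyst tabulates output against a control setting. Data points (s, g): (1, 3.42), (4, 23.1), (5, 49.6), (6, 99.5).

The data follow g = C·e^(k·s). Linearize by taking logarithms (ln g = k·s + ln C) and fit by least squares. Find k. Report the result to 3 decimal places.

k = 0.673

Linearized form: ln g = k·s + ln C. From the 4 transformed points,
XᵀX = [[78.0000, 16.0000]; [16.0000, 4]], rhs = [60.9099, 12.8736]ᵀ  (here Σs = 16.0000, Σ(s)² = 78.0000, Σln g = 12.8736, Σs·ln g = 60.9099).
Δ = 78.0000·4 − (16.0000)² = 56.0000; k = (60.9099·4 − 16.0000·12.8736)/56.0000 = 0.67253, ln C = (78.0000·12.8736 − 16.0000·60.9099)/56.0000 = 0.52830.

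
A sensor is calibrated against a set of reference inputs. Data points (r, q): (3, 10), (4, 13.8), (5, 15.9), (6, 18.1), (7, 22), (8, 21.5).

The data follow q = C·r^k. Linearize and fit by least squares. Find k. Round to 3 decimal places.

Linearized form: ln q = k·ln r + ln C. From the 6 transformed points,
Σln r = 9.9115, Σ(ln r)² = 17.0401, Σln q = 16.7486, Σln r·ln q = 28.2039.
Equations: 17.0401·k + 9.9115·ln C = 28.2039;  9.9115·k + 6·ln C = 16.7486.
Solving (det = 4.0036): k = 0.80447, ln C = 1.46252.

k = 0.804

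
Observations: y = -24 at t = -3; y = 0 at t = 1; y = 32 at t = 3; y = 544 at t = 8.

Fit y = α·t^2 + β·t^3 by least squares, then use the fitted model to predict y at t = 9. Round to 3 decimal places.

Normal-equation sums: Σt^2·t^2 = 4259, Σt^2·t^3 = 32769, Σt^3·t^3 = 263603.
Right-hand side: Σt^2·y = 34888, Σt^3·y = 280040.
So AᵀA·[α, β]ᵀ = Aᵀy: [[4259, 32769]; [32769, 263603]]·[α, β]ᵀ = [34888, 280040]ᵀ.
Eliminating β: 263603·(row 1) − 32769·(row 2) gives 48877816·α = 263603·34888 − 32769·280040 = 19950704, so α = 2493838/6109727.
Then β = (280040 − 32769·(2493838/6109727))/263603 = 6180686/6109727.
At t = 9: ŷ = (2493838/6109727)·(81) + (6180686/6109727)·(729) = 4707720972/6109727.

ŷ = 770.529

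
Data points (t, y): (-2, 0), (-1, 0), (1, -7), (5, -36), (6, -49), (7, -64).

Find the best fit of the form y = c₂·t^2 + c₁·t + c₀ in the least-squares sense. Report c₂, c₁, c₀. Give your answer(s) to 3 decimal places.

c₂ = -0.856, c₁ = -2.715, c₀ = -2.209

Normal-equation sums: Σt^2·t^2 = 4340, Σt^2·t = 676, Σt^2 = 116, Σt·t = 116, Σt = 16, Σ1 = 6.
For Xᵀy: Σt^2·y = -5807, Σt·y = -929, Σy = -156.
XᵀX·[c₂, c₁, c₀]ᵀ = Xᵀy becomes [[4340, 676, 116]; [676, 116, 16]; [116, 16, 6]]·[c₂, c₁, c₀]ᵀ = [-5807, -929, -156]ᵀ.
Row-reducing yields c₂ = -113/132, c₁ = -448/165, c₀ = -243/110.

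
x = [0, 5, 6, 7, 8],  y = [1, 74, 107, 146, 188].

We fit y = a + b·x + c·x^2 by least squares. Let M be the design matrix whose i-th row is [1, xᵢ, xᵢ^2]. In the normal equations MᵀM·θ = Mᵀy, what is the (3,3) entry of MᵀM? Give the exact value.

Row 3 ↔ basis x^2, column 3 ↔ basis x^2, so (MᵀM)_{3,3} = Σᵢ (x^2)·(x^2) = (0)·(0) + (25)·(25) + (36)·(36) + (49)·(49) + (64)·(64) = 8418.

8418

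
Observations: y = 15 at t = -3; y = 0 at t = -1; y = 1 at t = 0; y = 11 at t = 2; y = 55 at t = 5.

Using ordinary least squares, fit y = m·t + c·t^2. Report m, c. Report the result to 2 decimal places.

m = 1.11, c = 1.99

The normal equations are: 39·m + 105·c = 252;  105·m + 723·c = 1554.
det = 39·723 − 105² = 17172.
m = (252·723 − 105·1554)/17172 = 1057/954; c = (39·1554 − 105·252)/17172 = 1897/954.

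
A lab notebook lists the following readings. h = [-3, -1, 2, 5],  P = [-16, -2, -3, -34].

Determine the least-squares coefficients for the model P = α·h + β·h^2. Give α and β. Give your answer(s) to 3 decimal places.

The normal system MᵀM·[α, β]ᵀ = MᵀP is [[39, 105]; [105, 723]]·[α, β]ᵀ = [-126, -1008]ᵀ.
Δ = 39·723 − 105² = 17172.
α = ((-126)·723 − 105·(-1008))/17172 = 91/106; β = (39·(-1008) − 105·(-126))/17172 = -161/106.

α = 0.858, β = -1.519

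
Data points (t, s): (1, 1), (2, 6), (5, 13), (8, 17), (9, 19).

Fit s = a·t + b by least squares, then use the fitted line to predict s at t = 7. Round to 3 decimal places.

The normal system XᵀX·[a, b]ᵀ = Xᵀs is [[175, 25]; [25, 5]]·[a, b]ᵀ = [385, 56]ᵀ.
Eliminating b: 5·(row 1) − 25·(row 2) gives 250·a = 5·385 − 25·56 = 525, so a = 21/10.
Then b = (56 − 25·(21/10))/5 = 7/10.
At t = 7: ŝ = (21/10)·(7) + (7/10)·(1) = 77/5.

ŝ = 15.400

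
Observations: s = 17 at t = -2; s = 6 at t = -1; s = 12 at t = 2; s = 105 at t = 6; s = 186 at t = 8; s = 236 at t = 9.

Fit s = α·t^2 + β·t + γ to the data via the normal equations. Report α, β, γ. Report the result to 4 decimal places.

α = 2.9997, β = -1.0287, γ = 2.4468

Forming AᵀA = [[11986, 1456, 190]; [1456, 190, 22]; [190, 22, 6]] and Aᵀs = [34922, 4226, 562]ᵀ gives AᵀA·[α, β, γ]ᵀ = Aᵀs.
Solving the 3×3 system (Gaussian elimination) gives α = 11408/3803, β = -3912/3803, γ = 9305/3803.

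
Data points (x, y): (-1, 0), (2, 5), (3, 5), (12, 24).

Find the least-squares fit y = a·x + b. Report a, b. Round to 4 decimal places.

Normal-equation sums: Σx·x = 158, Σx = 16, Σ1 = 4.
Right-hand side: Σx·y = 313, Σy = 34.
AᵀA·[a, b]ᵀ = Aᵀy becomes [[158, 16]; [16, 4]]·[a, b]ᵀ = [313, 34]ᵀ.
Determinant 158·4 − 16² = 376.
a = (313·4 − 16·34)/376 = 177/94; b = (158·34 − 16·313)/376 = 91/94.

a = 1.8830, b = 0.9681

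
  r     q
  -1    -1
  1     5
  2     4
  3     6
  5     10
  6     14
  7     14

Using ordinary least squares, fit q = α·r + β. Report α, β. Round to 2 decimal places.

α = 1.88, β = 1.24

The normal equations are: 125·α + 23·β = 264;  23·α + 7·β = 52.
(Σr·r = 125, Σr = 23, Σ1 = 7, Σr·q = 264, Σq = 52.)
Eliminating β: 7·(row 1) − 23·(row 2) gives 346·α = 7·264 − 23·52 = 652, so α = 326/173.
Then β = (52 − 23·(326/173))/7 = 214/173.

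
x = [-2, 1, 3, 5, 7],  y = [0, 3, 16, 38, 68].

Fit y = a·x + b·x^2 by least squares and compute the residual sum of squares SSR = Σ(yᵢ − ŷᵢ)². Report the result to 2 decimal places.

SSR = 0.13

Sums needed: Σx·x = 88, Σx·x^2 = 488, Σx^2·x^2 = 3124.
For Aᵀy: Σx·y = 717, Σx^2·y = 4429.
AᵀA·[a, b]ᵀ = Aᵀy becomes [[88, 488]; [488, 3124]]·[a, b]ᵀ = [717, 4429]ᵀ.
Eliminating b: 3124·(row 1) − 488·(row 2) gives 36768·a = 3124·717 − 488·4429 = 78556, so a = 19639/9192.
Then b = (4429 − 488·(19639/9192))/3124 = 2491/2298.
Residuals: -289/4596, -2027/9192, -507/3064, 667/3064, -653/9192; SSR = 1217/9192.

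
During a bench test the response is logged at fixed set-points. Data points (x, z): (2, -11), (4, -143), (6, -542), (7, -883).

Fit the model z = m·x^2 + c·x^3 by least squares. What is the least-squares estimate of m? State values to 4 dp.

m = 3.0895

The normal system MᵀM·[m, c]ᵀ = Mᵀz is [[3969, 25639]; [25639, 168465]]·[m, c]ᵀ = [-65111, -429181]ᵀ.
Eliminating c: 168465·(row 1) − 25639·(row 2) gives 11279264·m = 168465·(-65111) − 25639·(-429181) = 34847044, so m = 8711761/2819816.
Then c = ((-429181) − 25639·(8711761/2819816))/168465 = -8509615/2819816.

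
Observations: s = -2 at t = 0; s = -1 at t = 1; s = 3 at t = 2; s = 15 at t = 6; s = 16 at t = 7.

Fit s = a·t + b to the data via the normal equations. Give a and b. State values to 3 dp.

Sums needed: Σt·t = 90, Σt = 16, Σ1 = 5.
Right-hand side: Σt·s = 207, Σs = 31.
Normal equations: [[90, 16]; [16, 5]]·[a, b]ᵀ = [207, 31]ᵀ.
det = 90·5 − 16² = 194.
a = (207·5 − 16·31)/194 = 539/194; b = (90·31 − 16·207)/194 = -261/97.

a = 2.778, b = -2.691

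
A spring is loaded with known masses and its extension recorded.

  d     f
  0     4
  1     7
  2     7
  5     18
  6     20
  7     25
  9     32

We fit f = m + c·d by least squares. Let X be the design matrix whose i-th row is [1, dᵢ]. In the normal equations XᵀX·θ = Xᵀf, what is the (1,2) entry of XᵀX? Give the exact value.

Row 1 ↔ basis 1, column 2 ↔ basis d, so (XᵀX)_{1,2} = Σᵢ d = (1)·(0) + (1)·(1) + (1)·(2) + (1)·(5) + (1)·(6) + (1)·(7) + (1)·(9) = 30.

30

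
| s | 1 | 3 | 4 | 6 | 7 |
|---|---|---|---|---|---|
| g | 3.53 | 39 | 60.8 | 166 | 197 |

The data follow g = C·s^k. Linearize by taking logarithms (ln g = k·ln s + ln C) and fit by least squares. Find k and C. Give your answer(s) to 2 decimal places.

Taking logs, ln g = k·ln s + ln C, so regress ln g on ln s.
XᵀX = [[10.1257, 6.2226]; [6.2226, 5]], rhs = [29.1593, 19.4276]ᵀ  (here Σln s = 6.2226, Σ(ln s)² = 10.1257, Σln g = 19.4276, Σln s·ln g = 29.1593).
Solving (det = 11.9082): k = 2.09153, ln C = 1.28259, so C = exp(1.28259) = 3.60597.

k = 2.09, C = 3.61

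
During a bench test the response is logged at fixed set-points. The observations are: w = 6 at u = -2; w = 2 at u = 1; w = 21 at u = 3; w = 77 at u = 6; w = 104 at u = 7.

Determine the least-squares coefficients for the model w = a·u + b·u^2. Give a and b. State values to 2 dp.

Compute the Gram sums: Σu·u = 99, Σu·u^2 = 579, Σu^2·u^2 = 3795.
For Mᵀw: Σu·w = 1243, Σu^2·w = 8083.
Eliminating b: 3795·(row 1) − 579·(row 2) gives 40464·a = 3795·1243 − 579·8083 = 37128, so a = 1547/1686.
Then b = (8083 − 579·(1547/1686))/3795 = 3355/1686.

a = 0.92, b = 1.99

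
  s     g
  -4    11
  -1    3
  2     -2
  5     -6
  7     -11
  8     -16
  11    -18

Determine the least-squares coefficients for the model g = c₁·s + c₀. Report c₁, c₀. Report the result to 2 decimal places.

From the data, Σs·s = 280, Σs = 28, Σ1 = 7.
And Σs·g = -484, Σg = -39.
Normal equations: [[280, 28]; [28, 7]]·[c₁, c₀]ᵀ = [-484, -39]ᵀ.
Δ = 280·7 − 28² = 1176.
c₁ = ((-484)·7 − 28·(-39))/1176 = -41/21; c₀ = (280·(-39) − 28·(-484))/1176 = 47/21.

c₁ = -1.95, c₀ = 2.24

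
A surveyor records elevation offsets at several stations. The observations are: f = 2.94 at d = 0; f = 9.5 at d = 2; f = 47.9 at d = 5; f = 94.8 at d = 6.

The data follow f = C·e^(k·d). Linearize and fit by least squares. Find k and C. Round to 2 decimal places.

k = 0.57, C = 2.96

Linearized form: ln f = k·d + ln C. From the 4 transformed points,
AᵀA = [[65.0000, 13.0000]; [13.0000, 4]], rhs = [51.1588, 11.7506]ᵀ  (here Σd = 13.0000, Σ(d)² = 65.0000, Σln f = 11.7506, Σd·ln f = 51.1588).
Solving (det = 91.0000): k = 0.57008, ln C = 1.08488, so C = exp(1.08488) = 2.95908.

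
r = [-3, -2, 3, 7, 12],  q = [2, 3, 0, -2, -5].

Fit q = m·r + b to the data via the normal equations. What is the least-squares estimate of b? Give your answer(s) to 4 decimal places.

b = 1.3130

Forming XᵀX = [[215, 17]; [17, 5]] and Xᵀq = [-86, -2]ᵀ gives XᵀX·[m, b]ᵀ = Xᵀq.
Determinant 215·5 − 17² = 786.
m = ((-86)·5 − 17·(-2))/786 = -66/131; b = (215·(-2) − 17·(-86))/786 = 172/131.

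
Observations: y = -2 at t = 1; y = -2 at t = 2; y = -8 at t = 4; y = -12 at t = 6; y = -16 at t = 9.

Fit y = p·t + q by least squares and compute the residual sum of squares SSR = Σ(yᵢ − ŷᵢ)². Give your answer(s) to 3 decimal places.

SSR = 4.330

Forming AᵀA = [[138, 22]; [22, 5]] and Aᵀy = [-254, -40]ᵀ gives AᵀA·[p, q]ᵀ = Aᵀy.
Determinant 138·5 − 22² = 206.
p = ((-254)·5 − 22·(-40))/206 = -195/103; q = (138·(-40) − 22·(-254))/206 = 34/103.
Residuals: -45/103, 150/103, -78/103, -100/103, 73/103; SSR = 446/103.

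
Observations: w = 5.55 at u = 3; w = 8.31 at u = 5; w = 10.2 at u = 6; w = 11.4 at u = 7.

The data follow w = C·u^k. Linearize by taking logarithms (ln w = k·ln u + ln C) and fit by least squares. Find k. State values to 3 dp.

k = 0.858

Linearized form: ln w = k·ln u + ln C. From the 4 transformed points,
Sums: Σln u = 6.4457, Σ(ln u)² = 10.7942, Σln w = 8.5873, Σln u·ln w = 14.1875.
Normal system: [[10.7942, 6.4457]; [6.4457, 4]]·[k, ln C]ᵀ = [14.1875, 8.5873]ᵀ.
Slope k = (n·Σln u·ln w − Σln u·Σln w)/(n·Σ(ln u)² − (Σln u)²) = (4·14.1875 − 6.4457·8.5873)/1.6295 = 0.85842; ln C = (Σln w − k·Σln u)/n = 0.76352.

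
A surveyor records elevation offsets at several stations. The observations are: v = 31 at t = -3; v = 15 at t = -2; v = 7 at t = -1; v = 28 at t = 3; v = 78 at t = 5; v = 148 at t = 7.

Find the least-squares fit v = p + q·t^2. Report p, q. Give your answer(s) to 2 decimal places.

Forming AᵀA = [[6, 97]; [97, 3205]] and Aᵀv = [307, 9800]ᵀ gives AᵀA·[p, q]ᵀ = Aᵀv.
Eliminating q: 3205·(row 1) − 97·(row 2) gives 9821·p = 3205·307 − 97·9800 = 33335, so p = 33335/9821.
Then q = (9800 − 97·(33335/9821))/3205 = 29021/9821.

p = 3.39, q = 2.95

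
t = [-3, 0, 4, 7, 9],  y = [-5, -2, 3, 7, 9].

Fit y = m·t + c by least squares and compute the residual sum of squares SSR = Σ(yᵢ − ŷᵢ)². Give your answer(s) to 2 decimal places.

SSR = 0.29

XᵀX·[m, c]ᵀ = Xᵀy reads: 155·m + 17·c = 157;  17·m + 5·c = 12.
Eliminating c: 5·(row 1) − 17·(row 2) gives 486·m = 5·157 − 17·12 = 581, so m = 581/486.
Then c = (12 − 17·(581/486))/5 = -809/486.
Residuals: 61/243, -163/486, -19/162, 8/27, -23/243; SSR = 139/486.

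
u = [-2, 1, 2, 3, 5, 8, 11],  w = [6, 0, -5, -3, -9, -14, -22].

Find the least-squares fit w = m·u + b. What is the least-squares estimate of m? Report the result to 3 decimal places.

From the data, Σu·u = 228, Σu = 28, Σ1 = 7.
Moment sums: Σu·w = -430, Σw = -47.
Δ = 228·7 − 28² = 812.
m = ((-430)·7 − 28·(-47))/812 = -121/58; b = (228·(-47) − 28·(-430))/812 = 331/203.

m = -2.086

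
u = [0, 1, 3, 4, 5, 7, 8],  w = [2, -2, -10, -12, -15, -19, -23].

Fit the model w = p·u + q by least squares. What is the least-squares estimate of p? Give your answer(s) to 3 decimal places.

p = -3.000

Normal-equation sums: Σu·u = 164, Σu = 28, Σ1 = 7.
For Aᵀw: Σu·w = -472, Σw = -79.
So AᵀA·[p, q]ᵀ = Aᵀw: [[164, 28]; [28, 7]]·[p, q]ᵀ = [-472, -79]ᵀ.
Eliminating q: 7·(row 1) − 28·(row 2) gives 364·p = 7·(-472) − 28·(-79) = -1092, so p = -3.
Then q = ((-79) − 28·(-3))/7 = 5/7.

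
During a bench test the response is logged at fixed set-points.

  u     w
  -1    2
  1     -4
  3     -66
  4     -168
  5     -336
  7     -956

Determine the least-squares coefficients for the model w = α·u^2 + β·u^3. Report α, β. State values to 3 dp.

α = 1.616, β = -3.017

MᵀM·[α, β]ᵀ = Mᵀw reads: 3365·α + 21199·β = -58528;  21199·α + 138101·β = -382448.
(Σu^2·u^2 = 3365, Σu^2·u^3 = 21199, Σu^3·u^3 = 138101, Σu^2·w = -58528, Σu^3·w = -382448.)
Δ = 3365·138101 − 21199² = 15312264.
α = ((-58528)·138101 − 21199·(-382448))/15312264 = 1030826/638011; β = (3365·(-382448) − 21199·(-58528))/15312264 = -1925102/638011.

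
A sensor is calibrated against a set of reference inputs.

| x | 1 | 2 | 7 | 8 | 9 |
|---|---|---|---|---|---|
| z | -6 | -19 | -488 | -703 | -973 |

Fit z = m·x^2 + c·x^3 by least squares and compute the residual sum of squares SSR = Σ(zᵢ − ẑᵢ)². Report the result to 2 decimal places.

The normal system MᵀM·[m, c]ᵀ = Mᵀz is [[13075, 108657]; [108657, 911299]]·[m, c]ᵀ = [-147799, -1236795]ᵀ.
Determinant 13075·911299 − 108657² = 108890776.
m = ((-147799)·911299 − 108657·(-1236795))/108890776 = -151323293/54445388; c = (13075·(-1236795) − 108657·(-147799))/108890776 = -55849341/54445388.
Residuals: -59749847/27222694, 4406382/13611347, 453994/13611347, 1111395/13611347, -2003101/27222694; SSR = 134354325/27222694.

SSR = 4.94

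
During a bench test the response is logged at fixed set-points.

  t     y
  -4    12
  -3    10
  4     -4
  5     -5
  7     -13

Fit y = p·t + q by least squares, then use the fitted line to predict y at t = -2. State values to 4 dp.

ŷ = 8.0769

MᵀM·[p, q]ᵀ = Mᵀy reads: 115·p + 9·q = -210;  9·p + 5·q = 0.
(Σt·t = 115, Σt = 9, Σ1 = 5, Σt·y = -210, Σy = 0.)
Determinant 115·5 − 9² = 494.
p = ((-210)·5 − 9·0)/494 = -525/247; q = (115·0 − 9·(-210))/494 = 945/247.
At t = -2: ŷ = (-525/247)·(-2) + (945/247)·(1) = 105/13.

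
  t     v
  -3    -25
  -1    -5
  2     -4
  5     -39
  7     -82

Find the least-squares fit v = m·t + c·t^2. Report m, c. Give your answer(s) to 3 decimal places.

XᵀX·[m, c]ᵀ = Xᵀv reads: 88·m + 448·c = -697;  448·m + 3124·c = -5239.
(Σt·t = 88, Σt·t^2 = 448, Σt^2·t^2 = 3124, Σt·v = -697, Σt^2·v = -5239.)
Eliminating c: 3124·(row 1) − 448·(row 2) gives 74208·m = 3124·(-697) − 448·(-5239) = 169644, so m = 14137/6184.
Then c = ((-5239) − 448·(14137/6184))/3124 = -6199/3092.

m = 2.286, c = -2.005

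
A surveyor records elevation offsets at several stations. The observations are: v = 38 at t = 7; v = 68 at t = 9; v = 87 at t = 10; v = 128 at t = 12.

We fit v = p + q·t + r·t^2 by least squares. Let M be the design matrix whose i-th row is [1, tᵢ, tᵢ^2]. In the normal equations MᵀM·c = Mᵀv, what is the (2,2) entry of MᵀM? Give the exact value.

374

Row 2 ↔ basis t, column 2 ↔ basis t, so (MᵀM)_{2,2} = Σᵢ (t)·(t) = (7)·(7) + (9)·(9) + (10)·(10) + (12)·(12) = 374.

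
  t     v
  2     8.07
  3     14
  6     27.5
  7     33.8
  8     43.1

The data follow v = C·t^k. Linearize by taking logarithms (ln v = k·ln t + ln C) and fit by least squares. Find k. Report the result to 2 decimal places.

k = 1.15

Let Y = ln v. Fitting Y = k·ln t + ln C by least squares:
Over the data: Σln t = 7.6089, Σ(ln t)² = 13.0084, Σln v = 15.3254, Σln t·ln v = 24.9614.
Normal system: [[13.0084, 7.6089]; [7.6089, 5]]·[k, ln C]ᵀ = [24.9614, 15.3254]ᵀ.
Δ = 13.0084·5 − (7.6089)² = 7.1473; k = (24.9614·5 − 7.6089·15.3254)/7.1473 = 1.14706, ln C = (13.0084·15.3254 − 7.6089·24.9614)/7.1473 = 1.31951.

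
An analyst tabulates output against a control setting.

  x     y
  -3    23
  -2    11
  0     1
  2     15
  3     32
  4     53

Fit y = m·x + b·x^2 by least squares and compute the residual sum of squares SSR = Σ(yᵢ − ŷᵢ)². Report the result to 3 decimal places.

SSR = 4.483

MᵀM·[m, b]ᵀ = Mᵀy reads: 42·m + 64·b = 247;  64·m + 450·b = 1447.
Δ = 42·450 − 64² = 14804.
m = (247·450 − 64·1447)/14804 = 9271/7402; b = (42·1447 − 64·247)/14804 = 22483/7402.
Residuals: -2144/3701, 5016/3701, 1, 1278/3701, 3352/3701, -2253/3701; SSR = 16590/3701.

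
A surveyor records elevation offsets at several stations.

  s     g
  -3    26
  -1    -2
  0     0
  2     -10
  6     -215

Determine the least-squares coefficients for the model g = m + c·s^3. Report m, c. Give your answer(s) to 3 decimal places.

m = -1.420, c = -0.989

The normal system MᵀM·[m, c]ᵀ = Mᵀg is [[5, 196]; [196, 47450]]·[m, c]ᵀ = [-201, -47220]ᵀ.
det = 5·47450 − 196² = 198834.
m = ((-201)·47450 − 196·(-47220))/198834 = -47055/33139; c = (5·(-47220) − 196·(-201))/198834 = -32784/33139.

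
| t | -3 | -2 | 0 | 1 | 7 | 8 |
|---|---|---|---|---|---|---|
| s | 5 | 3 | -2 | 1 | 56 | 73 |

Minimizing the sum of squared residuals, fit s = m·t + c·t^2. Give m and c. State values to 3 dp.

The normal equations are: 127·m + 821·c = 956;  821·m + 6595·c = 7474.
(Σt·t = 127, Σt·t^2 = 821, Σt^2·t^2 = 6595, Σt·s = 956, Σt^2·s = 7474.)
Determinant 127·6595 − 821² = 163524.
m = (956·6595 − 821·7474)/163524 = 28111/27254; c = (127·7474 − 821·956)/163524 = 27387/27254.

m = 1.031, c = 1.005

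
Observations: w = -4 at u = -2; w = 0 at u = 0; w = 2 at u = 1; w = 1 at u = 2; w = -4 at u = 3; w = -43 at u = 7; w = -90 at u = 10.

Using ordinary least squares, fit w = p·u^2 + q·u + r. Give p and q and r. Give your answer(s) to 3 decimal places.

Compute the Gram sums: Σu^2·u^2 = 12515, Σu^2·u = 1371, Σu^2 = 167, Σu·u = 167, Σu = 21, Σ1 = 7.
For Aᵀw: Σu^2·w = -11153, Σu·w = -1201, Σw = -138.
Inverting the 3×3 Gram matrix, [p, q, r]ᵀ = [-464885/456082, 437629/456082, 35755/20731]ᵀ.

p = -1.019, q = 0.960, r = 1.725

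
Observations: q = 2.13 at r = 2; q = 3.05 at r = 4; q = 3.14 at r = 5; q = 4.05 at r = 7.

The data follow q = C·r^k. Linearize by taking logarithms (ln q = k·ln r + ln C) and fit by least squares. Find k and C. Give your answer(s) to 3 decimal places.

k = 0.493, C = 1.505

Linearized form: ln q = k·ln r + ln C. From the 4 transformed points,
Σln r = 5.6348, Σ(ln r)² = 8.7791, Σln q = 4.4142, Σln r·ln q = 6.6334.
Equations: 8.7791·k + 5.6348·ln C = 6.6334;  5.6348·k + 4·ln C = 4.4142.
Δ = 8.7791·4 − (5.6348)² = 3.3656; k = (6.6334·4 − 5.6348·4.4142)/3.3656 = 0.49331, ln C = (8.7791·4.4142 − 5.6348·6.6334)/3.3656 = 0.40863, so C = exp(0.40863) = 1.50475.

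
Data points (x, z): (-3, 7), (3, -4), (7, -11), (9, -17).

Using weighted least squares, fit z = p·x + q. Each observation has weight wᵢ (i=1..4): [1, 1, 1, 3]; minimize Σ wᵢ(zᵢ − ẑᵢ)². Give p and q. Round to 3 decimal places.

Compute the Gram sums: Σwᵢ·x·x = 310, Σwᵢ·x = 34, Σwᵢ·1 = 6.
For AᵀWz: Σwᵢ·x·z = -569, Σwᵢ·z = -59.
So AᵀWA·[p, q]ᵀ = AᵀWz: [[310, 34]; [34, 6]]·[p, q]ᵀ = [-569, -59]ᵀ.
det = 310·6 − 34² = 704.
p = ((-569)·6 − 34·(-59))/704 = -2; q = (310·(-59) − 34·(-569))/704 = 3/2.

p = -2.000, q = 1.500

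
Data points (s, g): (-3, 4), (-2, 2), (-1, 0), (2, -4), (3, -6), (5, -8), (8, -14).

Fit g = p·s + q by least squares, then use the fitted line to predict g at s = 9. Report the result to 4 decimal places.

Forming XᵀX = [[116, 12]; [12, 7]] and Xᵀg = [-194, -26]ᵀ gives XᵀX·[p, q]ᵀ = Xᵀg.
Δ = 116·7 − 12² = 668.
p = ((-194)·7 − 12·(-26))/668 = -523/334; q = (116·(-26) − 12·(-194))/668 = -172/167.
At s = 9: ĝ = (-523/334)·(9) + (-172/167)·(1) = -5051/334.

ĝ = -15.1228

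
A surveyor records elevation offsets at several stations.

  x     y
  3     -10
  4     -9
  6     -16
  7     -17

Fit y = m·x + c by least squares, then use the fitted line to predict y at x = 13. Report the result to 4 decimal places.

ŷ = -29.8000

AᵀA·[m, c]ᵀ = Aᵀy reads: 110·m + 20·c = -281;  20·m + 4·c = -52.
(Σx·x = 110, Σx = 20, Σ1 = 4, Σx·y = -281, Σy = -52.)
Determinant 110·4 − 20² = 40.
m = ((-281)·4 − 20·(-52))/40 = -21/10; c = (110·(-52) − 20·(-281))/40 = -5/2.
At x = 13: ŷ = (-21/10)·(13) + (-5/2)·(1) = -149/5.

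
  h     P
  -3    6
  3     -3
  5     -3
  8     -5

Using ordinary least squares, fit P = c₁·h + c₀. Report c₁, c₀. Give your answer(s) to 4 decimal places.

c₁ = -1.0154, c₀ = 2.0502

With design matrix X, XᵀX = [[107, 13]; [13, 4]] and XᵀP = [-82, -5]ᵀ.
Δ = 107·4 − 13² = 259.
c₁ = ((-82)·4 − 13·(-5))/259 = -263/259; c₀ = (107·(-5) − 13·(-82))/259 = 531/259.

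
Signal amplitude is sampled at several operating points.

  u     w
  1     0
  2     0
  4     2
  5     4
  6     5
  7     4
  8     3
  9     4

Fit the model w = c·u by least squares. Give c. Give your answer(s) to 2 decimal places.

c = 0.53

Entries of XᵀX: Σu·u = 276.
For Xᵀw: Σu·w = 146.
So XᵀX·[c]ᵀ = Xᵀw: [[276]]·[c]ᵀ = [146]ᵀ.
c = 146/276 = 0.528986.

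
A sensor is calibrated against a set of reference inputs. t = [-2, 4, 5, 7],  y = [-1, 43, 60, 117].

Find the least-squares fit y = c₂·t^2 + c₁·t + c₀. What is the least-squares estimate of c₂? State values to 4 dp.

From the data, Σt^2·t^2 = 3298, Σt^2·t = 524, Σt^2 = 94, Σt·t = 94, Σt = 14, Σ1 = 4.
And Σt^2·y = 7917, Σt·y = 1293, Σy = 219.
MᵀM·[c₂, c₁, c₀]ᵀ = Mᵀy becomes [[3298, 524, 94]; [524, 94, 14]; [94, 14, 4]]·[c₂, c₁, c₀]ᵀ = [7917, 1293, 219]ᵀ.
Solving the 3×3 system (Gaussian elimination) gives c₂ = 489/244, c₁ = 3679/1220, c₀ = -3539/1220.

c₂ = 2.0041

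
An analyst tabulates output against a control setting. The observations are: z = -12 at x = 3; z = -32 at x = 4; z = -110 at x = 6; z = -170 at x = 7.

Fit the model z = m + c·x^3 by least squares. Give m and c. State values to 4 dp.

m = 0.3511, c = -0.5006

Forming MᵀM = [[4, 650]; [650, 169130]] and Mᵀz = [-324, -84442]ᵀ gives MᵀM·[m, c]ᵀ = Mᵀz.
det = 4·169130 − 650² = 254020.
m = ((-324)·169130 − 650·(-84442))/254020 = 343/977; c = (4·(-84442) − 650·(-324))/254020 = -31792/63505.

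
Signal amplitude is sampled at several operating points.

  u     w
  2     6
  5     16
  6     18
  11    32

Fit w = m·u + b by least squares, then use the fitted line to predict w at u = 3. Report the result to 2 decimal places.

ŵ = 9.43

Compute the Gram sums: Σu·u = 186, Σu = 24, Σ1 = 4.
Moment sums: Σu·w = 552, Σw = 72.
MᵀM·[m, b]ᵀ = Mᵀw becomes [[186, 24]; [24, 4]]·[m, b]ᵀ = [552, 72]ᵀ.
det = 186·4 − 24² = 168.
m = (552·4 − 24·72)/168 = 20/7; b = (186·72 − 24·552)/168 = 6/7.
At u = 3: ŵ = (20/7)·(3) + (6/7)·(1) = 66/7.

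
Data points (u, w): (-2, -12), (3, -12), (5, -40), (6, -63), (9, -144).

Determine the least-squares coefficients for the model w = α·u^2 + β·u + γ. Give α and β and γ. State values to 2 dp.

α = -1.98, β = 1.77, γ = -0.34

Compute the Gram sums: Σu^2·u^2 = 8579, Σu^2·u = 1089, Σu^2 = 155, Σu·u = 155, Σu = 21, Σ1 = 5.
Moment sums: Σu^2·w = -15088, Σu·w = -1886, Σw = -271.
XᵀX·[α, β, γ]ᵀ = Xᵀw becomes [[8579, 1089, 155]; [1089, 155, 21]; [155, 21, 5]]·[α, β, γ]ᵀ = [-15088, -1886, -271]ᵀ.
Solving the 3×3 system (Gaussian elimination) gives α = -12412/6277, β = 22231/12554, γ = -4253/12554.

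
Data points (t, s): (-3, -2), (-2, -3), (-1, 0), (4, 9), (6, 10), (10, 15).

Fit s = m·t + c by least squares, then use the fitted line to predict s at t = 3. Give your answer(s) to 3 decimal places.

ŝ = 5.785

Forming XᵀX = [[166, 14]; [14, 6]] and Xᵀs = [258, 29]ᵀ gives XᵀX·[m, c]ᵀ = Xᵀs.
Eliminating c: 6·(row 1) − 14·(row 2) gives 800·m = 6·258 − 14·29 = 1142, so m = 571/400.
Then c = (29 − 14·(571/400))/6 = 601/400.
At t = 3: ŝ = (571/400)·(3) + (601/400)·(1) = 1157/200.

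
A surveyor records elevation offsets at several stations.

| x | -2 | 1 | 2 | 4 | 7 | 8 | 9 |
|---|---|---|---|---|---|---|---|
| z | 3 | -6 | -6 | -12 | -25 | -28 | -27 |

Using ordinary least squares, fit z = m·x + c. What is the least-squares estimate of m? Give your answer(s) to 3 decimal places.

m = -2.990

The normal system AᵀA·[m, c]ᵀ = Aᵀz is [[219, 29]; [29, 7]]·[m, c]ᵀ = [-714, -101]ᵀ.
det = 219·7 − 29² = 692.
m = ((-714)·7 − 29·(-101))/692 = -2069/692; c = (219·(-101) − 29·(-714))/692 = -1413/692.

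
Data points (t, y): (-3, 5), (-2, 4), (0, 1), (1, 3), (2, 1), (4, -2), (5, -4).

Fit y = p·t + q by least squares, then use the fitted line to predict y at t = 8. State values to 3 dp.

The normal system AᵀA·[p, q]ᵀ = Aᵀy is [[59, 7]; [7, 7]]·[p, q]ᵀ = [-46, 8]ᵀ.
Δ = 59·7 − 7² = 364.
p = ((-46)·7 − 7·8)/364 = -27/26; q = (59·8 − 7·(-46))/364 = 397/182.
At t = 8: ŷ = (-27/26)·(8) + (397/182)·(1) = -1115/182.

ŷ = -6.126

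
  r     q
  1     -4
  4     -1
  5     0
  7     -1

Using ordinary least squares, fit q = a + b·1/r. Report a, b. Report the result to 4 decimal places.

a = 0.1329, b = -4.1006

The normal system MᵀM·[a, b]ᵀ = Mᵀq is [[4, 223/140]; [223/140, 22009/19600]]·[a, b]ᵀ = [-6, -123/28]ᵀ.
Eliminating b: (22009/19600)·(row 1) − (223/140)·(row 2) gives (38307/19600)·a = (22009/19600)·(-6) − (223/140)·(-123/28) = 5091/19600, so a = 1697/12769.
Then b = ((-123/28) − (223/140)·(1697/12769))/(22009/19600) = -52360/12769.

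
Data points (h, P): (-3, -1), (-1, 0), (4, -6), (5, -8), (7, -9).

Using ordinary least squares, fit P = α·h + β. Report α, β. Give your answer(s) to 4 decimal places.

α = -0.9326, β = -2.5618

With design matrix M, MᵀM = [[100, 12]; [12, 5]] and MᵀP = [-124, -24]ᵀ.
Determinant 100·5 − 12² = 356.
α = ((-124)·5 − 12·(-24))/356 = -83/89; β = (100·(-24) − 12·(-124))/356 = -228/89.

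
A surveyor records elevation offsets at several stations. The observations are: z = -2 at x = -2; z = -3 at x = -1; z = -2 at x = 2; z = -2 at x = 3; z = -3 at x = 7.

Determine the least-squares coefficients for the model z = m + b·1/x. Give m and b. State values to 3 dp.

Setting ∂/∂m … = 0 gives: 5·m + (-11/21)·b = -12;  (-11/21)·m + (1439/882)·b = 40/21.
Eliminating b: (1439/882)·(row 1) − (-11/21)·(row 2) gives (6953/882)·m = (1439/882)·(-12) − (-11/21)·(40/21) = -8194/441, so m = -964/409.
Then b = ((40/21) − (-11/21)·(-964/409))/(1439/882) = 168/409.

m = -2.357, b = 0.411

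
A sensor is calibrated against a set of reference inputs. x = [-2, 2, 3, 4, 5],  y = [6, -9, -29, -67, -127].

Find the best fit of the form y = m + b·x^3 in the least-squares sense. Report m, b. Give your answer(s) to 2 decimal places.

Setting ∂/∂m … = 0 gives: 5·m + 216·b = -226;  216·m + 20578·b = -21066.
Eliminating b: 20578·(row 1) − 216·(row 2) gives 56234·m = 20578·(-226) − 216·(-21066) = -100372, so m = -50186/28117.
Then b = ((-21066) − 216·(-50186/28117))/20578 = -28257/28117.

m = -1.78, b = -1.00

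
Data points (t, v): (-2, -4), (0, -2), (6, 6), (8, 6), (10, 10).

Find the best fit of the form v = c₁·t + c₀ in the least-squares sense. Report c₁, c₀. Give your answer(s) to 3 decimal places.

c₁ = 1.134, c₀ = -1.791

From the data, Σt·t = 204, Σt = 22, Σ1 = 5.
For Aᵀv: Σt·v = 192, Σv = 16.
So AᵀA·[c₁, c₀]ᵀ = Aᵀv: [[204, 22]; [22, 5]]·[c₁, c₀]ᵀ = [192, 16]ᵀ.
Determinant 204·5 − 22² = 536.
c₁ = (192·5 − 22·16)/536 = 76/67; c₀ = (204·16 − 22·192)/536 = -120/67.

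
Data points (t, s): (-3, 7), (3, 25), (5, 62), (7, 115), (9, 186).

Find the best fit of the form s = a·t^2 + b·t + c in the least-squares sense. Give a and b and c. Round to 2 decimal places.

From the data, Σt^2·t^2 = 9749, Σt^2·t = 1197, Σt^2 = 173, Σt·t = 173, Σt = 21, Σ1 = 5.
Right-hand side: Σt^2·s = 22539, Σt·s = 2843, Σs = 395.
So AᵀA·[a, b, c]ᵀ = Aᵀs: [[9749, 1197, 173]; [1197, 173, 21]; [173, 21, 5]]·[a, b, c]ᵀ = [22539, 2843, 395]ᵀ.
Row-reducing yields a = 15265/7644, b = 75/26, c = -16903/7644.

a = 2.00, b = 2.88, c = -2.21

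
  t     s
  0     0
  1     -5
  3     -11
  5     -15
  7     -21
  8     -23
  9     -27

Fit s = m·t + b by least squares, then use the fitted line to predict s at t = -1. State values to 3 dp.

Normal-equation sums: Σt·t = 229, Σt = 33, Σ1 = 7.
And Σt·s = -687, Σs = -102.
Normal equations: [[229, 33]; [33, 7]]·[m, b]ᵀ = [-687, -102]ᵀ.
det = 229·7 − 33² = 514.
m = ((-687)·7 − 33·(-102))/514 = -1443/514; b = (229·(-102) − 33·(-687))/514 = -687/514.
At t = -1: ŝ = (-1443/514)·(-1) + (-687/514)·(1) = 378/257.

ŝ = 1.471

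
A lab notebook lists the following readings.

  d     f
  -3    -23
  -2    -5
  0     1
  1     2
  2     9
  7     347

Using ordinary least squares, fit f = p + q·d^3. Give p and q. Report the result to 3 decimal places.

Sums needed: Σ1 = 6, Σd^3 = 317, Σd^3·d^3 = 118507.
And Σf = 331, Σd^3·f = 119756.
So MᵀM·[p, q]ᵀ = Mᵀf: [[6, 317]; [317, 118507]]·[p, q]ᵀ = [331, 119756]ᵀ.
Eliminating q: 118507·(row 1) − 317·(row 2) gives 610553·p = 118507·331 − 317·119756 = 1263165, so p = 1263165/610553.
Then q = (119756 − 317·(1263165/610553))/118507 = 613609/610553.

p = 2.069, q = 1.005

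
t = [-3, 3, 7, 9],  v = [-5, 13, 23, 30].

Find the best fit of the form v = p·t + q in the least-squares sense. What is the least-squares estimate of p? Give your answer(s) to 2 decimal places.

Normal-equation sums: Σt·t = 148, Σt = 16, Σ1 = 4.
For Xᵀv: Σt·v = 485, Σv = 61.
Normal equations: [[148, 16]; [16, 4]]·[p, q]ᵀ = [485, 61]ᵀ.
Eliminating q: 4·(row 1) − 16·(row 2) gives 336·p = 4·485 − 16·61 = 964, so p = 241/84.
Then q = (61 − 16·(241/84))/4 = 317/84.

p = 2.87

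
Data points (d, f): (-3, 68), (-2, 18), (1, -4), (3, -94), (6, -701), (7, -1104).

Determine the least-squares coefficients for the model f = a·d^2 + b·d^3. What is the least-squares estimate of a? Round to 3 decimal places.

Entries of AᵀA: Σd^2·d^2 = 3876, Σd^2·d^3 = 24552, Σd^3·d^3 = 165828.
For Aᵀf: Σd^2·f = -79498, Σd^3·f = -534610.
So AᵀA·[a, b]ᵀ = Aᵀf: [[3876, 24552]; [24552, 165828]]·[a, b]ᵀ = [-79498, -534610]ᵀ.
det = 3876·165828 − 24552² = 39948624.
a = ((-79498)·165828 − 24552·(-534610))/39948624 = -2385401/1664526; b = (3876·(-534610) − 24552·(-79498))/39948624 = -5013061/1664526.

a = -1.433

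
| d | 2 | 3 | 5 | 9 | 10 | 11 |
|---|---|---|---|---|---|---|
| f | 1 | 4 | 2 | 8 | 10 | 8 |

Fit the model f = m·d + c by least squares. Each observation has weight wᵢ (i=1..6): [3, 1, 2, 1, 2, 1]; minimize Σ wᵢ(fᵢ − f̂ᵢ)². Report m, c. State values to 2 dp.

m = 0.97, c = -1.00

Compute the Gram sums: Σwᵢ·d·d = 473, Σwᵢ·d = 59, Σwᵢ·1 = 10.
Moment sums: Σwᵢ·d·f = 398, Σwᵢ·f = 47.
So AᵀWA·[m, c]ᵀ = AᵀWf: [[473, 59]; [59, 10]]·[m, c]ᵀ = [398, 47]ᵀ.
Eliminating c: 10·(row 1) − 59·(row 2) gives 1249·m = 10·398 − 59·47 = 1207, so m = 1207/1249.
Then c = (47 − 59·(1207/1249))/10 = -1251/1249.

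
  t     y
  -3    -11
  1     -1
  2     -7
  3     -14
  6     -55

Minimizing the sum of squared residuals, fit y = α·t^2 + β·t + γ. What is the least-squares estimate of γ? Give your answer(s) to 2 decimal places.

γ = 0.52

Sums needed: Σt^2·t^2 = 1475, Σt^2·t = 225, Σt^2 = 59, Σt·t = 59, Σt = 9, Σ1 = 5.
And Σt^2·y = -2234, Σt·y = -354, Σy = -88.
So MᵀM·[α, β, γ]ᵀ = Mᵀy: [[1475, 225, 59]; [225, 59, 9]; [59, 9, 5]]·[α, β, γ]ᵀ = [-2234, -354, -88]ᵀ.
Inverting the 3×3 Gram matrix, [α, β, γ]ᵀ = [-1343/924, -15/28, 17/33]ᵀ.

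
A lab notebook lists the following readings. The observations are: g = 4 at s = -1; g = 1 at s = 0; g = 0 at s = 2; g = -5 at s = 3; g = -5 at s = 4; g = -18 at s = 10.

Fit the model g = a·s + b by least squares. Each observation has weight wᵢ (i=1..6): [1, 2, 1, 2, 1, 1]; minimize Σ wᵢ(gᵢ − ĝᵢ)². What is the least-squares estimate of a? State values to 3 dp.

a = -1.945

Normal-equation sums: Σwᵢ·s·s = 139, Σwᵢ·s = 21, Σwᵢ·1 = 8.
For MᵀWg: Σwᵢ·s·g = -234, Σwᵢ·g = -27.
MᵀWM·[a, b]ᵀ = MᵀWg becomes [[139, 21]; [21, 8]]·[a, b]ᵀ = [-234, -27]ᵀ.
Eliminating b: 8·(row 1) − 21·(row 2) gives 671·a = 8·(-234) − 21·(-27) = -1305, so a = -1305/671.
Then b = ((-27) − 21·(-1305/671))/8 = 1161/671.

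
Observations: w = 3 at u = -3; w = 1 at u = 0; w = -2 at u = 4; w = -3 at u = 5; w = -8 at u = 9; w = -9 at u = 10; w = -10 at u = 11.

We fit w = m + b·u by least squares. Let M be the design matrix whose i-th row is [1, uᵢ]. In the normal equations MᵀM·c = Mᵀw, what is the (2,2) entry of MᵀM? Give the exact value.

352

Row 2 ↔ basis u, column 2 ↔ basis u, so (MᵀM)_{2,2} = Σᵢ (u)·(u) = (-3)·(-3) + (0)·(0) + (4)·(4) + (5)·(5) + (9)·(9) + (10)·(10) + (11)·(11) = 352.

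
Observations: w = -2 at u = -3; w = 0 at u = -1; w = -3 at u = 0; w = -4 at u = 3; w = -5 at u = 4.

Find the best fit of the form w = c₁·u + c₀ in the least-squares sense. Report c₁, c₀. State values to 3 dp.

c₁ = -0.530, c₀ = -2.482

Entries of MᵀM: Σu·u = 35, Σu = 3, Σ1 = 5.
Right-hand side: Σu·w = -26, Σw = -14.
Δ = 35·5 − 3² = 166.
c₁ = ((-26)·5 − 3·(-14))/166 = -44/83; c₀ = (35·(-14) − 3·(-26))/166 = -206/83.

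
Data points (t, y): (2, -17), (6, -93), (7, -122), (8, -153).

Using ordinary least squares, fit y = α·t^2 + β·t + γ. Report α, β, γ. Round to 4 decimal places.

α = -1.8093, β = -4.6142, γ = -0.5122

Normal-equation sums: Σt^2·t^2 = 7809, Σt^2·t = 1079, Σt^2 = 153, Σt·t = 153, Σt = 23, Σ1 = 4.
And Σt^2·y = -19186, Σt·y = -2670, Σy = -385.
AᵀA·[α, β, γ]ᵀ = Aᵀy becomes [[7809, 1079, 153]; [1079, 153, 23]; [153, 23, 4]]·[α, β, γ]ᵀ = [-19186, -2670, -385]ᵀ.
Inverting the 3×3 Gram matrix, [α, β, γ]ᵀ = [-816/451, -2081/451, -21/41]ᵀ.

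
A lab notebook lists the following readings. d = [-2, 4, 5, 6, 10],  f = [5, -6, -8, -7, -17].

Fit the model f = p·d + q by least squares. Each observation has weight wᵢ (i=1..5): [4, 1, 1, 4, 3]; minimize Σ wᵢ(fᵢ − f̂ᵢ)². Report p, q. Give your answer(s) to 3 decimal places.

p = -1.763, q = 1.845

From the data, Σwᵢ·d·d = 501, Σwᵢ·d = 55, Σwᵢ·1 = 13.
For AᵀWf: Σwᵢ·d·f = -782, Σwᵢ·f = -73.
Δ = 501·13 − 55² = 3488.
p = ((-782)·13 − 55·(-73))/3488 = -6151/3488; q = (501·(-73) − 55·(-782))/3488 = 6437/3488.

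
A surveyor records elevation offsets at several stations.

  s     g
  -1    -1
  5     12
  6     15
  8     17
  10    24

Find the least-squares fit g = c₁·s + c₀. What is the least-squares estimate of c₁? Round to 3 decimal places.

c₁ = 2.194

Entries of MᵀM: Σs·s = 226, Σs = 28, Σ1 = 5.
And Σs·g = 527, Σg = 67.
Eliminating c₀: 5·(row 1) − 28·(row 2) gives 346·c₁ = 5·527 − 28·67 = 759, so c₁ = 759/346.
Then c₀ = (67 − 28·(759/346))/5 = 193/173.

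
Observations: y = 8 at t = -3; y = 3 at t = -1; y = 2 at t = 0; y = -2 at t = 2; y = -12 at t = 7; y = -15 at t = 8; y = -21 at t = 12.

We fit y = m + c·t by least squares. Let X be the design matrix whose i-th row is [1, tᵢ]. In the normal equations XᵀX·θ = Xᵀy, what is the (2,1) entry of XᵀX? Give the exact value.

25

Row 2 ↔ basis t, column 1 ↔ basis 1, so (XᵀX)_{2,1} = Σᵢ t = (-3)·(1) + (-1)·(1) + (0)·(1) + (2)·(1) + (7)·(1) + (8)·(1) + (12)·(1) = 25.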